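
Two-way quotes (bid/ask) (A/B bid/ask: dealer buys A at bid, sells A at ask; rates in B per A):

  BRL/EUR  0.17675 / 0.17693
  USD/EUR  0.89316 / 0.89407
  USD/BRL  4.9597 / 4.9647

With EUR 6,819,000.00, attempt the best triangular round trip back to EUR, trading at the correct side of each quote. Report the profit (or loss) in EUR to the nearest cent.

Net profit: EUR 114,547.06

Best loop EUR → BRL → USD → EUR:
EUR 6,819,000.00 ÷ 0.17693 (buy BRL at ask) = BRL 38,540,665.80
BRL 38,540,665.80 ÷ 4.9647 (buy USD at ask) = USD 7,762,939.51
USD 7,762,939.51 × 0.89316 (sell USD at bid) = EUR 6,933,547.06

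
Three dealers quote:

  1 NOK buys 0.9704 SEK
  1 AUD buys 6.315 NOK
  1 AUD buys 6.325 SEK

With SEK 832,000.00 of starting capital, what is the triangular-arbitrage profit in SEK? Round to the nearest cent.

Profitable loop is SEK → NOK → AUD → SEK:
SEK 832,000.00 ÷ 0.9704 = NOK 857,378.40
NOK 857,378.40 ÷ 6.315 = AUD 135,768.55
AUD 135,768.55 × 6.325 = SEK 858,736.09
Profit = SEK 858,736.09 − SEK 832,000.00

Profit: SEK 26,736.09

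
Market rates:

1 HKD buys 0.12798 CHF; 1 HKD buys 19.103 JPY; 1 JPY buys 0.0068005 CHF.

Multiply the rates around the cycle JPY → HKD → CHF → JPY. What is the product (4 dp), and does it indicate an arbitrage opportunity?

Around JPY → HKD → CHF → JPY: 1 ÷ 19.103 × 0.12798 ÷ 0.0068005 = 0.985144
Product < 1; profitable direction is JPY → CHF → HKD → JPY.

0.9851 (arbitrage exists)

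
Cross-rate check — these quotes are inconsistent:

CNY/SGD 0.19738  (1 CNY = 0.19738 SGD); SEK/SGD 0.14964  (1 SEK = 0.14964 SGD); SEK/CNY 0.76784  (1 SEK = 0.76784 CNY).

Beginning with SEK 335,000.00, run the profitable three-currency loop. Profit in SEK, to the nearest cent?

Profit: SEK 4,289.94

Profitable loop is SEK → CNY → SGD → SEK:
SEK 335,000.00 × 0.76784 = CNY 257,226.40
CNY 257,226.40 × 0.19738 = SGD 50,771.35
SGD 50,771.35 ÷ 0.14964 = SEK 339,289.94
Profit = SEK 339,289.94 − SEK 335,000.00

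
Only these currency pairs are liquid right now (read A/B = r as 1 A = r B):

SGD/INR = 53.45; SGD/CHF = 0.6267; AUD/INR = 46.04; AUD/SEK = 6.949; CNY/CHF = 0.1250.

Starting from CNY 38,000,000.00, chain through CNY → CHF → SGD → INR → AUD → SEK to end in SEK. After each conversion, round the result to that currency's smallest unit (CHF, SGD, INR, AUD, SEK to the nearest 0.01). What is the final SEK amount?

CNY 38,000,000.00 × 0.1250 = CHF 4,750,000.00
CHF 4,750,000.00 ÷ 0.6267 = SGD 7,579,384.08
SGD 7,579,384.08 × 53.45 = INR 405,118,079.08
INR 405,118,079.08 ÷ 46.04 = AUD 8,799,263.23
AUD 8,799,263.23 × 6.949 = SEK 61,146,080.19

SEK 61,146,080.19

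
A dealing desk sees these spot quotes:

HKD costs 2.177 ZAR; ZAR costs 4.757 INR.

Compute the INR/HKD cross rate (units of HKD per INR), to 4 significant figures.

1 INR ÷ 4.757 = 0.210217 ZAR
0.210217 ZAR ÷ 2.177 = 0.0965625 HKD

INR/HKD = 0.09656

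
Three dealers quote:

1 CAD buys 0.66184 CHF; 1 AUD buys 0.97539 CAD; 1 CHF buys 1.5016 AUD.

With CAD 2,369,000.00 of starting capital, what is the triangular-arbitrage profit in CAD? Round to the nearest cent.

Profitable loop is CAD → AUD → CHF → CAD:
CAD 2,369,000.00 ÷ 0.97539 = AUD 2,428,772.08
AUD 2,428,772.08 ÷ 1.5016 = CHF 1,617,456.10
CHF 1,617,456.10 ÷ 0.66184 = CAD 2,443,877.83
Profit = CAD 2,443,877.83 − CAD 2,369,000.00

Profit: CAD 74,877.83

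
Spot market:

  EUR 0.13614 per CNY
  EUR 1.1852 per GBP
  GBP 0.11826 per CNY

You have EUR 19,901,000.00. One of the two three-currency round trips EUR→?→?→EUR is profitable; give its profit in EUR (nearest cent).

Profitable loop is EUR → CNY → GBP → EUR:
EUR 19,901,000.00 ÷ 0.13614 = CNY 146,180,402.53
CNY 146,180,402.53 × 0.11826 = GBP 17,287,294.40
GBP 17,287,294.40 × 1.1852 = EUR 20,488,901.33
Profit = EUR 20,488,901.33 − EUR 19,901,000.00

Profit: EUR 587,901.33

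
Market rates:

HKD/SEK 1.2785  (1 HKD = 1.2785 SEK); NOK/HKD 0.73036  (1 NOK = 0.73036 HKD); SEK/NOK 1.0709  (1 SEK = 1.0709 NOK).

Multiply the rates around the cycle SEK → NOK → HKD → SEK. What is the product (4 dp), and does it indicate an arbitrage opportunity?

1.0000 (no arbitrage)

Around SEK → NOK → HKD → SEK: 1 × 1.0709 × 0.73036 × 1.2785 = 0.999969
Product ≈ 1 (deviation 0.003%, within rounding noise).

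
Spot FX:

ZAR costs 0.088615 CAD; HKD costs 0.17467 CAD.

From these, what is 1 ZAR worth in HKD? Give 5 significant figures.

ZAR/HKD = 0.50733

1 ZAR × 0.088615 = 0.088615 CAD
0.088615 CAD ÷ 0.17467 = 0.507328 HKD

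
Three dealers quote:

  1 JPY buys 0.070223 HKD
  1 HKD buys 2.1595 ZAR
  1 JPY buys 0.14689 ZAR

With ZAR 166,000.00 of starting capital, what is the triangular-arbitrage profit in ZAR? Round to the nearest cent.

Profitable loop is ZAR → JPY → HKD → ZAR:
ZAR 166,000.00 ÷ 0.14689 = JPY 1,130,097
JPY 1,130,097 × 0.070223 = HKD 79,358.83
HKD 79,358.83 × 2.1595 = ZAR 171,375.39
Profit = ZAR 171,375.39 − ZAR 166,000.00

Profit: ZAR 5,375.39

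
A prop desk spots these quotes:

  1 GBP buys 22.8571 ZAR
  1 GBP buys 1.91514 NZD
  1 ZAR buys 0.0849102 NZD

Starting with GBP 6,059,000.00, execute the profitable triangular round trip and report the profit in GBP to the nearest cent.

Profit: GBP 81,184.45

Profitable loop is GBP → ZAR → NZD → GBP:
GBP 6,059,000.00 × 22.8571 = ZAR 138,491,168.90
ZAR 138,491,168.90 × 0.0849102 = NZD 11,759,312.85
NZD 11,759,312.85 ÷ 1.91514 = GBP 6,140,184.45
Profit = GBP 6,140,184.45 − GBP 6,059,000.00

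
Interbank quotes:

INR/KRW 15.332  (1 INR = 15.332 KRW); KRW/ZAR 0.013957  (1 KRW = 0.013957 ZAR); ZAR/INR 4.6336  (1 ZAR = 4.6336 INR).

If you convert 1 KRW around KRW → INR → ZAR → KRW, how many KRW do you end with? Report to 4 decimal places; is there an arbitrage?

1.0085 (arbitrage exists)

Around KRW → INR → ZAR → KRW: 1 ÷ 15.332 ÷ 4.6336 ÷ 0.013957 = 1.008534
Product > 1; profitable direction is KRW → INR → ZAR → KRW.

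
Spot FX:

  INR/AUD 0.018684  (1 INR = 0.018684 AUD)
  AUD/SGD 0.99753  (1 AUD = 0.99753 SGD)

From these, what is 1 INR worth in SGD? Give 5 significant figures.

1 INR × 0.018684 = 0.018684 AUD
0.018684 AUD × 0.99753 = 0.0186379 SGD

INR/SGD = 0.018638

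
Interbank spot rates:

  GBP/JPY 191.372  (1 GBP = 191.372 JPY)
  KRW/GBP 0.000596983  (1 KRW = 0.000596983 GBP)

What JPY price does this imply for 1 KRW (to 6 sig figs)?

1 KRW × 0.000596983 = 0.000596983 GBP
0.000596983 GBP × 191.372 = 0.114246 JPY

KRW/JPY = 0.114246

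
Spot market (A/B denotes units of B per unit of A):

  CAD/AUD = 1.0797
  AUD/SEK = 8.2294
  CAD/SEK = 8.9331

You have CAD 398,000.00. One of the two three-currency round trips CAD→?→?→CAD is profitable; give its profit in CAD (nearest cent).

Profitable loop is CAD → SEK → AUD → CAD:
CAD 398,000.00 × 8.9331 = SEK 3,555,373.80
SEK 3,555,373.80 ÷ 8.2294 = AUD 432,033.17
AUD 432,033.17 ÷ 1.0797 = CAD 400,141.87
Profit = CAD 400,141.87 − CAD 398,000.00

Profit: CAD 2,141.87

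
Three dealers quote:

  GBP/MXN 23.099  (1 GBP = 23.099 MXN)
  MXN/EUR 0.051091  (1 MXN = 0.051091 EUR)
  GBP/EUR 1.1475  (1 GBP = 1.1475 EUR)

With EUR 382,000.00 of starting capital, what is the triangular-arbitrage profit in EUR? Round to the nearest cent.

Profitable loop is EUR → GBP → MXN → EUR:
EUR 382,000.00 ÷ 1.1475 = GBP 332,897.60
GBP 332,897.60 × 23.099 = MXN 7,689,601.74
MXN 7,689,601.74 × 0.051091 = EUR 392,869.44
Profit = EUR 392,869.44 − EUR 382,000.00

Profit: EUR 10,869.44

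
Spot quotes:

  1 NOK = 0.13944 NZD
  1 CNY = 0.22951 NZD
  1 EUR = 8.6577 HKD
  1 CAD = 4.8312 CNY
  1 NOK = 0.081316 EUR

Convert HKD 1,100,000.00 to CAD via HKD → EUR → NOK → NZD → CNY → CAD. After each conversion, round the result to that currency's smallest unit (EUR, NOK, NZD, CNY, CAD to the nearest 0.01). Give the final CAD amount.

CAD 196,492.01

HKD 1,100,000.00 ÷ 8.6577 = EUR 127,054.53
EUR 127,054.53 ÷ 0.081316 = NOK 1,562,478.85
NOK 1,562,478.85 × 0.13944 = NZD 217,872.05
NZD 217,872.05 ÷ 0.22951 = CNY 949,292.19
CNY 949,292.19 ÷ 4.8312 = CAD 196,492.01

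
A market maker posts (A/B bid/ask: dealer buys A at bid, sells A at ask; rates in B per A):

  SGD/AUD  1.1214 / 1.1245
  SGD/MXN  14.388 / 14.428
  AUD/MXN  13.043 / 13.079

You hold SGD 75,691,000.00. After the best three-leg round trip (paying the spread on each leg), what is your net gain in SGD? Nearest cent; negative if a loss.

Net profit: SGD 1,040,935.91

Best loop SGD → AUD → MXN → SGD:
SGD 75,691,000.00 × 1.1214 (sell SGD at bid) = AUD 84,879,887.40
AUD 84,879,887.40 × 13.043 (sell AUD at bid) = MXN 1,107,088,371.36
MXN 1,107,088,371.36 ÷ 14.428 (buy SGD at ask) = SGD 76,731,935.91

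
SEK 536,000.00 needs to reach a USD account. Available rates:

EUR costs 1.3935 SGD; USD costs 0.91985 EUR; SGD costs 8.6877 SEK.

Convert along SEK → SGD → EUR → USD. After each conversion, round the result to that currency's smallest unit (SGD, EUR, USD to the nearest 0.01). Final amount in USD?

SEK 536,000.00 ÷ 8.6877 = SGD 61,696.42
SGD 61,696.42 ÷ 1.3935 = EUR 44,274.43
EUR 44,274.43 ÷ 0.91985 = USD 48,132.23

USD 48,132.23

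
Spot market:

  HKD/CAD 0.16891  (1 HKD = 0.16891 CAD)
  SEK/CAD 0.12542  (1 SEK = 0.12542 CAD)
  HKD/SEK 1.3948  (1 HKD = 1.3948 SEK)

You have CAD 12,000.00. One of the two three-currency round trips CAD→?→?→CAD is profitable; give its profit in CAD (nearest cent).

Profit: CAD 428.10

Profitable loop is CAD → HKD → SEK → CAD:
CAD 12,000.00 ÷ 0.16891 = HKD 71,043.75
HKD 71,043.75 × 1.3948 = SEK 99,091.82
SEK 99,091.82 × 0.12542 = CAD 12,428.10
Profit = CAD 12,428.10 − CAD 12,000.00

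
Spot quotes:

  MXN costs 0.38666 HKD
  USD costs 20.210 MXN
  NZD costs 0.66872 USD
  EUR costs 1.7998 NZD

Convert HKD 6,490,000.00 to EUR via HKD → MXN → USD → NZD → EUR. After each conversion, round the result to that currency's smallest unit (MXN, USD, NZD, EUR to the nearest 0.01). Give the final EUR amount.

HKD 6,490,000.00 ÷ 0.38666 = MXN 16,784,772.15
MXN 16,784,772.15 ÷ 20.210 = USD 830,518.17
USD 830,518.17 ÷ 0.66872 = NZD 1,241,952.04
NZD 1,241,952.04 ÷ 1.7998 = EUR 690,050.03

EUR 690,050.03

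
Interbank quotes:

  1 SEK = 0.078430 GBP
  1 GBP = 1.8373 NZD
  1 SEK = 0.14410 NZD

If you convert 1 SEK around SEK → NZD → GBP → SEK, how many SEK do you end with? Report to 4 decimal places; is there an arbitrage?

1.0000 (no arbitrage)

Around SEK → NZD → GBP → SEK: 1 × 0.14410 ÷ 1.8373 ÷ 0.078430 = 1.000004
Product ≈ 1 (deviation 0.000%, within rounding noise).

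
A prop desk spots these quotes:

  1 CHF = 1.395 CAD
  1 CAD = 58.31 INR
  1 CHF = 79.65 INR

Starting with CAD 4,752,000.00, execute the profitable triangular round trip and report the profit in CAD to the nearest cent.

Profit: CAD 100,973.29

Profitable loop is CAD → INR → CHF → CAD:
CAD 4,752,000.00 × 58.31 = INR 277,089,120.00
INR 277,089,120.00 ÷ 79.65 = CHF 3,478,833.90
CHF 3,478,833.90 × 1.395 = CAD 4,852,973.29
Profit = CAD 4,852,973.29 − CAD 4,752,000.00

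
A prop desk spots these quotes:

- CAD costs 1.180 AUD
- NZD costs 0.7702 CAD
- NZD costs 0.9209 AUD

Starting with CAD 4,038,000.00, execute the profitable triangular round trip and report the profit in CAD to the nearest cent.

Profitable loop is CAD → NZD → AUD → CAD:
CAD 4,038,000.00 ÷ 0.7702 = NZD 5,242,794.08
NZD 5,242,794.08 × 0.9209 = AUD 4,828,089.07
AUD 4,828,089.07 ÷ 1.180 = CAD 4,091,600.90
Profit = CAD 4,091,600.90 − CAD 4,038,000.00

Profit: CAD 53,600.90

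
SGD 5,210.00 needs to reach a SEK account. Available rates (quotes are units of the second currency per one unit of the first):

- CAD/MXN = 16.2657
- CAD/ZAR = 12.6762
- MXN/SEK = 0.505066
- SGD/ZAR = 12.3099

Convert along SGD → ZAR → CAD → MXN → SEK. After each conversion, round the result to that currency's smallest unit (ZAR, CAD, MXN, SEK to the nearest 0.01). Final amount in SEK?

SEK 41,564.66

SGD 5,210.00 × 12.3099 = ZAR 64,134.58
ZAR 64,134.58 ÷ 12.6762 = CAD 5,059.45
CAD 5,059.45 × 16.2657 = MXN 82,295.50
MXN 82,295.50 × 0.505066 = SEK 41,564.66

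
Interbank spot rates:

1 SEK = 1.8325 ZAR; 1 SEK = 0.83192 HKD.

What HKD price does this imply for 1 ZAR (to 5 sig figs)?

ZAR/HKD = 0.45398

1 ZAR ÷ 1.8325 = 0.545703 SEK
0.545703 SEK × 0.83192 = 0.453981 HKD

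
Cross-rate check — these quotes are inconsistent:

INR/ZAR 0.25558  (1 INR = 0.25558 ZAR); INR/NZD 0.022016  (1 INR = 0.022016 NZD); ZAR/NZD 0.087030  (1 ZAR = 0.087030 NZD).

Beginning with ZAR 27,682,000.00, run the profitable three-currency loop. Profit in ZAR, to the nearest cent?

Profit: ZAR 285,580.52

Profitable loop is ZAR → NZD → INR → ZAR:
ZAR 27,682,000.00 × 0.087030 = NZD 2,409,164.46
NZD 2,409,164.46 ÷ 0.022016 = INR 109,427,891.53
INR 109,427,891.53 × 0.25558 = ZAR 27,967,580.52
Profit = ZAR 27,967,580.52 − ZAR 27,682,000.00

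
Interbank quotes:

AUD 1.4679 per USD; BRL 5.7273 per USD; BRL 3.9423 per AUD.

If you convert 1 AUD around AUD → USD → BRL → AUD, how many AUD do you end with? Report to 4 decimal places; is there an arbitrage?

0.9897 (arbitrage exists)

Around AUD → USD → BRL → AUD: 1 ÷ 1.4679 × 5.7273 ÷ 3.9423 = 0.989701
Product < 1; profitable direction is AUD → BRL → USD → AUD.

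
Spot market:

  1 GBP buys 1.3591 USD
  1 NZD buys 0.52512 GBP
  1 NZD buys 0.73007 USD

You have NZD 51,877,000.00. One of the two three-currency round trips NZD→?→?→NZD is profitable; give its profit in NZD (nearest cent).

Profitable loop is NZD → USD → GBP → NZD:
NZD 51,877,000.00 × 0.73007 = USD 37,873,841.39
USD 37,873,841.39 ÷ 1.3591 = GBP 27,866,854.09
GBP 27,866,854.09 ÷ 0.52512 = NZD 53,067,592.34
Profit = NZD 53,067,592.34 − NZD 51,877,000.00

Profit: NZD 1,190,592.34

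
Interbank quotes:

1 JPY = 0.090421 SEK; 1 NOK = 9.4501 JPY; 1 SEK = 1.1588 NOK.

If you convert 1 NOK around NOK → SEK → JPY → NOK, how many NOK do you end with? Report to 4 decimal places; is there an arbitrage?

1.0099 (arbitrage exists)

Around NOK → SEK → JPY → NOK: 1 ÷ 1.1588 ÷ 0.090421 ÷ 9.4501 = 1.009917
Product > 1; profitable direction is NOK → SEK → JPY → NOK.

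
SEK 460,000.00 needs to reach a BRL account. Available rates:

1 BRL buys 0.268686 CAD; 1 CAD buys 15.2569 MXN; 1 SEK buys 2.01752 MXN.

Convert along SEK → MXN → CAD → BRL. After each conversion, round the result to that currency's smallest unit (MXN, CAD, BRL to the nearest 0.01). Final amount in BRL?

SEK 460,000.00 × 2.01752 = MXN 928,059.20
MXN 928,059.20 ÷ 15.2569 = CAD 60,828.82
CAD 60,828.82 ÷ 0.268686 = BRL 226,393.71

BRL 226,393.71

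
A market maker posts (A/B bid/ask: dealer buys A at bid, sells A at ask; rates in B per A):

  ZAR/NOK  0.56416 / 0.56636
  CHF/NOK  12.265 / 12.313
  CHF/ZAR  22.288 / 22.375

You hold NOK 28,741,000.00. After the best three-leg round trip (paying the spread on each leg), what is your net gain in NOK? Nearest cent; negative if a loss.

Best loop NOK → CHF → ZAR → NOK:
NOK 28,741,000.00 ÷ 12.313 (buy CHF at ask) = CHF 2,334,199.63
CHF 2,334,199.63 × 22.288 (sell CHF at bid) = ZAR 52,024,641.27
ZAR 52,024,641.27 × 0.56416 (sell ZAR at bid) = NOK 29,350,221.62

Net profit: NOK 609,221.62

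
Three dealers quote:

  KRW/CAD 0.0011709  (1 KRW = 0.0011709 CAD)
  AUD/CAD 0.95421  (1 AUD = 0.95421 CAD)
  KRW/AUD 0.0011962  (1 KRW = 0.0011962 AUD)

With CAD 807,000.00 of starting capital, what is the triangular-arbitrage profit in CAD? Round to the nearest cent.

Profit: CAD 20,838.42

Profitable loop is CAD → AUD → KRW → CAD:
CAD 807,000.00 ÷ 0.95421 = AUD 845,725.78
AUD 845,725.78 ÷ 0.0011962 = KRW 707,010,352
KRW 707,010,352 × 0.0011709 = CAD 827,838.42
Profit = CAD 827,838.42 − CAD 807,000.00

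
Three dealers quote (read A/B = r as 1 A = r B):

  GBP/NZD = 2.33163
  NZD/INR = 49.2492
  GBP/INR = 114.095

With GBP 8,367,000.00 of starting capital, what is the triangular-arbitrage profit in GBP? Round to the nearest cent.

Profitable loop is GBP → NZD → INR → GBP:
GBP 8,367,000.00 × 2.33163 = NZD 19,508,748.21
NZD 19,508,748.21 × 49.2492 = INR 960,790,242.34
INR 960,790,242.34 ÷ 114.095 = GBP 8,420,967.11
Profit = GBP 8,420,967.11 − GBP 8,367,000.00

Profit: GBP 53,967.11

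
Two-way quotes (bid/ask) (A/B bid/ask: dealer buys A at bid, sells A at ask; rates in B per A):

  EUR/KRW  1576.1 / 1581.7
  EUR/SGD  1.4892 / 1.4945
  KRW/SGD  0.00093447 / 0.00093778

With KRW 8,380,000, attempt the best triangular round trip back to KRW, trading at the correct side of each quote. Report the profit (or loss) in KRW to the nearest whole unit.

Best loop KRW → EUR → SGD → KRW:
KRW 8,380,000 ÷ 1581.7 (buy EUR at ask) = EUR 5,298.10
EUR 5,298.10 × 1.4892 (sell EUR at bid) = SGD 7,889.93
SGD 7,889.93 ÷ 0.00093778 (buy KRW at ask) = KRW 8,413,408

Net profit: KRW 33,408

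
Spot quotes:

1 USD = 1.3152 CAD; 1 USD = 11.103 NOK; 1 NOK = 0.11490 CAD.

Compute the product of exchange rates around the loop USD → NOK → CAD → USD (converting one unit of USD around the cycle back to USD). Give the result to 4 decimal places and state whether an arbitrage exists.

Around USD → NOK → CAD → USD: 1 × 11.103 × 0.11490 ÷ 1.3152 = 0.969993
Product < 1; profitable direction is USD → CAD → NOK → USD.

0.9700 (arbitrage exists)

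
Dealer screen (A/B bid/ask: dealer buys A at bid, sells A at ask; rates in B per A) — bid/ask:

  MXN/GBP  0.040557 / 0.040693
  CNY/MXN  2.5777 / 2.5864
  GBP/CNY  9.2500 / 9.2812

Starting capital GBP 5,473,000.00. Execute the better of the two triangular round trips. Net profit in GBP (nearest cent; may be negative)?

Net profit: GBP 129,810.28

Best loop GBP → MXN → CNY → GBP:
GBP 5,473,000.00 ÷ 0.040693 (buy MXN at ask) = MXN 134,494,876.27
MXN 134,494,876.27 ÷ 2.5864 (buy CNY at ask) = CNY 52,000,802.76
CNY 52,000,802.76 ÷ 9.2812 (buy GBP at ask) = GBP 5,602,810.28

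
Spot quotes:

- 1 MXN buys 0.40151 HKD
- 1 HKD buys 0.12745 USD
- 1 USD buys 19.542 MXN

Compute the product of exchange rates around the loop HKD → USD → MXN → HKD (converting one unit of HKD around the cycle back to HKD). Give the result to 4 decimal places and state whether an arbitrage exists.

Around HKD → USD → MXN → HKD: 1 × 0.12745 × 19.542 × 0.40151 = 1.000012
Product ≈ 1 (deviation 0.001%, within rounding noise).

1.0000 (no arbitrage)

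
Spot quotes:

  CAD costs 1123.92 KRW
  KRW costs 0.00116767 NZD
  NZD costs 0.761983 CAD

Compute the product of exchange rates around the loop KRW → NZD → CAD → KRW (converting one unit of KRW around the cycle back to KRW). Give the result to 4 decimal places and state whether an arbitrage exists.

Around KRW → NZD → CAD → KRW: 1 × 0.00116767 × 0.761983 × 1123.92 = 1.000002
Product ≈ 1 (deviation 0.000%, within rounding noise).

1.0000 (no arbitrage)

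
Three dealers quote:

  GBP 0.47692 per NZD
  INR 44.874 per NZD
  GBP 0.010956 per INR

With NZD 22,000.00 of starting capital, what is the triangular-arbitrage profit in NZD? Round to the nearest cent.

Profit: NZD 679.00

Profitable loop is NZD → INR → GBP → NZD:
NZD 22,000.00 × 44.874 = INR 987,228.00
INR 987,228.00 × 0.010956 = GBP 10,816.07
GBP 10,816.07 ÷ 0.47692 = NZD 22,679.00
Profit = NZD 22,679.00 − NZD 22,000.00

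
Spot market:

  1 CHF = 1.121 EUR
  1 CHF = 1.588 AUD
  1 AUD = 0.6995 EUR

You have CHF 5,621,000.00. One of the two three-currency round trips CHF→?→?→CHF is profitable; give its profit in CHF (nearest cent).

Profitable loop is CHF → EUR → AUD → CHF:
CHF 5,621,000.00 × 1.121 = EUR 6,301,141.00
EUR 6,301,141.00 ÷ 0.6995 = AUD 9,008,064.33
AUD 9,008,064.33 ÷ 1.588 = CHF 5,672,584.59
Profit = CHF 5,672,584.59 − CHF 5,621,000.00

Profit: CHF 51,584.59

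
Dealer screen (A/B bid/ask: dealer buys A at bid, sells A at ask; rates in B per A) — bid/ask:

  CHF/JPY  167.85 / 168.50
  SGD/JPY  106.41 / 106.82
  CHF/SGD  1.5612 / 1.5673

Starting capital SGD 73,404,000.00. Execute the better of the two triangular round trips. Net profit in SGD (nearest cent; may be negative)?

Best loop SGD → CHF → JPY → SGD:
SGD 73,404,000.00 ÷ 1.5673 (buy CHF at ask) = CHF 46,834,683.85
CHF 46,834,683.85 × 167.85 (sell CHF at bid) = JPY 7,861,201,684
JPY 7,861,201,684 ÷ 106.82 (buy SGD at ask) = SGD 73,592,975.89

Net profit: SGD 188,975.89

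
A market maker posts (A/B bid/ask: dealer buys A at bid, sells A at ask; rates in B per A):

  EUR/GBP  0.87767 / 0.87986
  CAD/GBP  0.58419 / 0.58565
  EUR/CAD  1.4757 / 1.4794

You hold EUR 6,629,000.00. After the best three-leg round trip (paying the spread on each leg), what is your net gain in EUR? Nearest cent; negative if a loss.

Net profit: EUR 86,146.79

Best loop EUR → GBP → CAD → EUR:
EUR 6,629,000.00 × 0.87767 (sell EUR at bid) = GBP 5,818,074.43
GBP 5,818,074.43 ÷ 0.58565 (buy CAD at ask) = CAD 9,934,388.17
CAD 9,934,388.17 ÷ 1.4794 (buy EUR at ask) = EUR 6,715,146.79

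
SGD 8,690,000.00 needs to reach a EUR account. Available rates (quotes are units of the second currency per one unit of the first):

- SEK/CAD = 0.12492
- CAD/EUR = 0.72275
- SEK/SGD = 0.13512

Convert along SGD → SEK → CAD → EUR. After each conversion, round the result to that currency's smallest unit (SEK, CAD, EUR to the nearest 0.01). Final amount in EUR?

EUR 5,806,577.35

SGD 8,690,000.00 ÷ 0.13512 = SEK 64,313,203.08
SEK 64,313,203.08 × 0.12492 = CAD 8,034,005.33
CAD 8,034,005.33 × 0.72275 = EUR 5,806,577.35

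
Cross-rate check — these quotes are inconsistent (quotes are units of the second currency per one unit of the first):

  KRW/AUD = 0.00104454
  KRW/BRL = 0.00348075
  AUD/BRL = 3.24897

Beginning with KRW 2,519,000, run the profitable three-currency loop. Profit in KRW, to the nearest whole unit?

Profit: KRW 64,629

Profitable loop is KRW → BRL → AUD → KRW:
KRW 2,519,000 × 0.00348075 = BRL 8,768.01
BRL 8,768.01 ÷ 3.24897 = AUD 2,698.70
AUD 2,698.70 ÷ 0.00104454 = KRW 2,583,629
Profit = KRW 2,583,629 − KRW 2,519,000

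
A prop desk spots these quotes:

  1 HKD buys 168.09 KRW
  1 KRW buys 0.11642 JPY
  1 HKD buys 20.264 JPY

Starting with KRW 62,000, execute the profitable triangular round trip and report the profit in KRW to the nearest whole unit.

Profitable loop is KRW → HKD → JPY → KRW:
KRW 62,000 ÷ 168.09 = HKD 368.85
HKD 368.85 × 20.264 = JPY 7,474
JPY 7,474 ÷ 0.11642 = KRW 64,202
Profit = KRW 64,202 − KRW 62,000

Profit: KRW 2,202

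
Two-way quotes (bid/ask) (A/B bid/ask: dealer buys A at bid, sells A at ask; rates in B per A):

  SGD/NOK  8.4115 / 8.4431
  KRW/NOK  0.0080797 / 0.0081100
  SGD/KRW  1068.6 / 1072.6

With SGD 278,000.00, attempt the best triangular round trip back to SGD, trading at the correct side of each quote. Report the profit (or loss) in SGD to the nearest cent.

Best loop SGD → KRW → NOK → SGD:
SGD 278,000.00 × 1068.6 (sell SGD at bid) = KRW 297,070,800
KRW 297,070,800 × 0.0080797 (sell KRW at bid) = NOK 2,400,242.94
NOK 2,400,242.94 ÷ 8.4431 (buy SGD at ask) = SGD 284,284.56

Net profit: SGD 6,284.56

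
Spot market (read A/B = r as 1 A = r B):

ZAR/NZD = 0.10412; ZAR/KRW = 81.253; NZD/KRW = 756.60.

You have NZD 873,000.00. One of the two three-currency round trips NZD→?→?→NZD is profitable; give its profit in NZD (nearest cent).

Profit: NZD 27,436.63

Profitable loop is NZD → ZAR → KRW → NZD:
NZD 873,000.00 ÷ 0.10412 = ZAR 8,384,556.28
ZAR 8,384,556.28 × 81.253 = KRW 681,270,352
KRW 681,270,352 ÷ 756.60 = NZD 900,436.63
Profit = NZD 900,436.63 − NZD 873,000.00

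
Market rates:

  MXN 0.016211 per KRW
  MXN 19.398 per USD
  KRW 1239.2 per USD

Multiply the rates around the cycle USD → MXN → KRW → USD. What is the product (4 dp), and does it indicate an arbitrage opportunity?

0.9656 (arbitrage exists)

Around USD → MXN → KRW → USD: 1 × 19.398 ÷ 0.016211 ÷ 1239.2 = 0.965619
Product < 1; profitable direction is USD → KRW → MXN → USD.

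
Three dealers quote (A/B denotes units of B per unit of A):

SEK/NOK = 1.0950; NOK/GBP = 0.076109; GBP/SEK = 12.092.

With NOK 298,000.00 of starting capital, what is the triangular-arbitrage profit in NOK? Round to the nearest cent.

Profitable loop is NOK → GBP → SEK → NOK:
NOK 298,000.00 × 0.076109 = GBP 22,680.48
GBP 22,680.48 × 12.092 = SEK 274,252.39
SEK 274,252.39 × 1.0950 = NOK 300,306.37
Profit = NOK 300,306.37 − NOK 298,000.00

Profit: NOK 2,306.37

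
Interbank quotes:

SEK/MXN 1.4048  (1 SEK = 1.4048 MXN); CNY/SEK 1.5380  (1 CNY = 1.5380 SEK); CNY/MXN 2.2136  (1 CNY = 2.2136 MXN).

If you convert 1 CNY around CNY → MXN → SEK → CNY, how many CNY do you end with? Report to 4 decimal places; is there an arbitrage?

1.0245 (arbitrage exists)

Around CNY → MXN → SEK → CNY: 1 × 2.2136 ÷ 1.4048 ÷ 1.5380 = 1.024539
Product > 1; profitable direction is CNY → MXN → SEK → CNY.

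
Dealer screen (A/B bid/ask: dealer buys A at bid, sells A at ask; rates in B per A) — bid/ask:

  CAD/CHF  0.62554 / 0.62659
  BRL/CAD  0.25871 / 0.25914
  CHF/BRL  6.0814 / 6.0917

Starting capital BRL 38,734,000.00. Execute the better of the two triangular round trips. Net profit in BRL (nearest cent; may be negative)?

Best loop BRL → CHF → CAD → BRL:
BRL 38,734,000.00 ÷ 6.0917 (buy CHF at ask) = CHF 6,358,487.78
CHF 6,358,487.78 ÷ 0.62659 (buy CAD at ask) = CAD 10,147,764.53
CAD 10,147,764.53 ÷ 0.25914 (buy BRL at ask) = BRL 39,159,390.80

Net profit: BRL 425,390.80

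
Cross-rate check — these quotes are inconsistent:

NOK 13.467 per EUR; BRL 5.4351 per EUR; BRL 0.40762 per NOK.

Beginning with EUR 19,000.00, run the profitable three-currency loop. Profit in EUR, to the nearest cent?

Profit: EUR 189.89

Profitable loop is EUR → NOK → BRL → EUR:
EUR 19,000.00 × 13.467 = NOK 255,873.00
NOK 255,873.00 × 0.40762 = BRL 104,298.95
BRL 104,298.95 ÷ 5.4351 = EUR 19,189.89
Profit = EUR 19,189.89 − EUR 19,000.00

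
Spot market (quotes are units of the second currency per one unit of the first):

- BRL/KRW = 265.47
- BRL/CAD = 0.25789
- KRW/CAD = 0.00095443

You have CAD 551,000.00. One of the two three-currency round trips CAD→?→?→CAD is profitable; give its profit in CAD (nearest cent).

Profit: CAD 9,823.97

Profitable loop is CAD → KRW → BRL → CAD:
CAD 551,000.00 ÷ 0.00095443 = KRW 577,307,922
KRW 577,307,922 ÷ 265.47 = BRL 2,174,663.51
BRL 2,174,663.51 × 0.25789 = CAD 560,823.97
Profit = CAD 560,823.97 − CAD 551,000.00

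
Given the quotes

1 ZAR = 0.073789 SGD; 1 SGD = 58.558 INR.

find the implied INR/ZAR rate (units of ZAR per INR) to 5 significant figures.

INR/ZAR = 0.23143

1 INR ÷ 58.558 = 0.0170771 SGD
0.0170771 SGD ÷ 0.073789 = 0.231431 ZAR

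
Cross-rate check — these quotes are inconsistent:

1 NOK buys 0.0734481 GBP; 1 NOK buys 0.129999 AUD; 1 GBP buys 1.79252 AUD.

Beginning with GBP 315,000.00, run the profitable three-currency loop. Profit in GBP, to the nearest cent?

Profit: GBP 4,017.95

Profitable loop is GBP → AUD → NOK → GBP:
GBP 315,000.00 × 1.79252 = AUD 564,643.80
AUD 564,643.80 ÷ 0.129999 = NOK 4,343,447.26
NOK 4,343,447.26 × 0.0734481 = GBP 319,017.95
Profit = GBP 319,017.95 − GBP 315,000.00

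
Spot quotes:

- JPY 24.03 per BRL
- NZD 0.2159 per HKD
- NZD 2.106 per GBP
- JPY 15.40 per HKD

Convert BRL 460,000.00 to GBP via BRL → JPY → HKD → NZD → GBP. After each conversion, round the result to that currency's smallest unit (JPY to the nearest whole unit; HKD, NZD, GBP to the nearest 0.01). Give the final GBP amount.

GBP 73,584.30

BRL 460,000.00 × 24.03 = JPY 11,053,800
JPY 11,053,800 ÷ 15.40 = HKD 717,779.22
HKD 717,779.22 × 0.2159 = NZD 154,968.53
NZD 154,968.53 ÷ 2.106 = GBP 73,584.30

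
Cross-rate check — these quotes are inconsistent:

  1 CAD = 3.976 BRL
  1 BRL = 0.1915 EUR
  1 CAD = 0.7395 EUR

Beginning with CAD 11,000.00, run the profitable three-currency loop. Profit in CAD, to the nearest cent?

Profit: CAD 325.82

Profitable loop is CAD → BRL → EUR → CAD:
CAD 11,000.00 × 3.976 = BRL 43,736.00
BRL 43,736.00 × 0.1915 = EUR 8,375.44
EUR 8,375.44 ÷ 0.7395 = CAD 11,325.82
Profit = CAD 11,325.82 − CAD 11,000.00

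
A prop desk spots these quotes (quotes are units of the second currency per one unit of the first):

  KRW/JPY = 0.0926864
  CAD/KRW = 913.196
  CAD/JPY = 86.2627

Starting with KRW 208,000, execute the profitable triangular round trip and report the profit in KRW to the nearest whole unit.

Profit: KRW 3,986

Profitable loop is KRW → CAD → JPY → KRW:
KRW 208,000 ÷ 913.196 = CAD 227.77
CAD 227.77 × 86.2627 = JPY 19,648
JPY 19,648 ÷ 0.0926864 = KRW 211,986
Profit = KRW 211,986 − KRW 208,000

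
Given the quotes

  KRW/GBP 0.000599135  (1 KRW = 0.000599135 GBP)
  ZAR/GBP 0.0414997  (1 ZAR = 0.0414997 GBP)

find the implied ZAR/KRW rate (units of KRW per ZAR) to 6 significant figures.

1 ZAR × 0.0414997 = 0.0414997 GBP
0.0414997 GBP ÷ 0.000599135 = 69.266 KRW

ZAR/KRW = 69.2660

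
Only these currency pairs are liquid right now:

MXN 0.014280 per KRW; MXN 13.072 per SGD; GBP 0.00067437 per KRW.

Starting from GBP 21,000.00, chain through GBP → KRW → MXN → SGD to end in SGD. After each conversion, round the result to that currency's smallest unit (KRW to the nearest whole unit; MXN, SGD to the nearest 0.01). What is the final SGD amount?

SGD 34,017.88

GBP 21,000.00 ÷ 0.00067437 = KRW 31,140,175
KRW 31,140,175 × 0.014280 = MXN 444,681.70
MXN 444,681.70 ÷ 13.072 = SGD 34,017.88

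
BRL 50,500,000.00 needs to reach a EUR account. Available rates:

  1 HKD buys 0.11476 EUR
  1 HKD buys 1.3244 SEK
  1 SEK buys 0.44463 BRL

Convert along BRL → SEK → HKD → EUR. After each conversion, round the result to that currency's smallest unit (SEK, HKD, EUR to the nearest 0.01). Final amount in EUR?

EUR 9,841,560.89

BRL 50,500,000.00 ÷ 0.44463 = SEK 113,577,581.36
SEK 113,577,581.36 ÷ 1.3244 = HKD 85,757,763.03
HKD 85,757,763.03 × 0.11476 = EUR 9,841,560.89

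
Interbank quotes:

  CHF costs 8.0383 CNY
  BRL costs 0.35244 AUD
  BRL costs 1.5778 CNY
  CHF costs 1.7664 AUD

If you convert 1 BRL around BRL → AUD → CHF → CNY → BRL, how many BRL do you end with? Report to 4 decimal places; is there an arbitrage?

Around BRL → AUD → CHF → CNY → BRL: 1 × 0.35244 ÷ 1.7664 × 8.0383 ÷ 1.5778 = 1.016502
Product > 1; profitable direction is BRL → AUD → CHF → CNY → BRL.

1.0165 (arbitrage exists)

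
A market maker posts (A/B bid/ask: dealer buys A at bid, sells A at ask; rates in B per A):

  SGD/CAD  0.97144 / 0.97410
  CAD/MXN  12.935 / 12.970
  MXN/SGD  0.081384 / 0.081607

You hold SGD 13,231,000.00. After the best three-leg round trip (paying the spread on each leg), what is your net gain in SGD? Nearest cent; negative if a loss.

Best loop SGD → CAD → MXN → SGD:
SGD 13,231,000.00 × 0.97144 (sell SGD at bid) = CAD 12,853,122.64
CAD 12,853,122.64 × 12.935 (sell CAD at bid) = MXN 166,255,141.35
MXN 166,255,141.35 × 0.081384 (sell MXN at bid) = SGD 13,530,508.42

Net profit: SGD 299,508.42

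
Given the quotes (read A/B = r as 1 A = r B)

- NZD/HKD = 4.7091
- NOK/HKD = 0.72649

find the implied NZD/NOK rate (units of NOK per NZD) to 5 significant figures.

NZD/NOK = 6.4820

1 NZD × 4.7091 = 4.7091 HKD
4.7091 HKD ÷ 0.72649 = 6.48199 NOK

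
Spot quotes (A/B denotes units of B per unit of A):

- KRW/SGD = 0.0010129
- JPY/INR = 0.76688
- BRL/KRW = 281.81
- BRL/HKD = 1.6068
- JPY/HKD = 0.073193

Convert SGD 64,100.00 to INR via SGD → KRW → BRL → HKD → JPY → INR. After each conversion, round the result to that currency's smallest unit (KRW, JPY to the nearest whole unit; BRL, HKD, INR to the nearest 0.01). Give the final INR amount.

SGD 64,100.00 ÷ 0.0010129 = KRW 63,283,641
KRW 63,283,641 ÷ 281.81 = BRL 224,561.37
BRL 224,561.37 × 1.6068 = HKD 360,825.21
HKD 360,825.21 ÷ 0.073193 = JPY 4,929,778
JPY 4,929,778 × 0.76688 = INR 3,780,548.15

INR 3,780,548.15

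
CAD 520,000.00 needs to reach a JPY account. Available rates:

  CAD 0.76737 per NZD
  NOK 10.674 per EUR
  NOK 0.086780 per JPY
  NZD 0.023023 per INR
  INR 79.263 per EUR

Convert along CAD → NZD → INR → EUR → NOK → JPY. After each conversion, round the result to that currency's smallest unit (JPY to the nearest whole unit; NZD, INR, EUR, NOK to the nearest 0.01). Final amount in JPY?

CAD 520,000.00 ÷ 0.76737 = NZD 677,639.21
NZD 677,639.21 ÷ 0.023023 = INR 29,433,141.21
INR 29,433,141.21 ÷ 79.263 = EUR 371,335.19
EUR 371,335.19 × 10.674 = NOK 3,963,631.82
NOK 3,963,631.82 ÷ 0.086780 = JPY 45,674,485

JPY 45,674,485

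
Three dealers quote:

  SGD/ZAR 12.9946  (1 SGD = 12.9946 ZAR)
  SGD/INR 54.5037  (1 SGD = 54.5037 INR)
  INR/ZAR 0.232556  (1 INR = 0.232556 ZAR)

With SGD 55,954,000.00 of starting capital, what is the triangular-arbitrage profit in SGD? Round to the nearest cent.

Profitable loop is SGD → ZAR → INR → SGD:
SGD 55,954,000.00 × 12.9946 = ZAR 727,099,848.40
ZAR 727,099,848.40 ÷ 0.232556 = INR 3,126,558,112.45
INR 3,126,558,112.45 ÷ 54.5037 = SGD 57,364,144.31
Profit = SGD 57,364,144.31 − SGD 55,954,000.00

Profit: SGD 1,410,144.31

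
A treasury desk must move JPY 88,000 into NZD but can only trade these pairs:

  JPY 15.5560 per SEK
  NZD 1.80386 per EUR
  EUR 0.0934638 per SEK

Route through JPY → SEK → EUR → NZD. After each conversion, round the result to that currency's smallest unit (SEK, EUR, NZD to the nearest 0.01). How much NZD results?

NZD 953.74

JPY 88,000 ÷ 15.5560 = SEK 5,656.98
SEK 5,656.98 × 0.0934638 = EUR 528.72
EUR 528.72 × 1.80386 = NZD 953.74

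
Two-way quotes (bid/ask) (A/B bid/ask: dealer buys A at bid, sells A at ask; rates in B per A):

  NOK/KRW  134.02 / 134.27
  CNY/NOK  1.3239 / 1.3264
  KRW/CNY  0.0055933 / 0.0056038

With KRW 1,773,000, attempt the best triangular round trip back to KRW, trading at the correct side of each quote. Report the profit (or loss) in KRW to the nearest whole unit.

Best loop KRW → NOK → CNY → KRW:
KRW 1,773,000 ÷ 134.27 (buy NOK at ask) = NOK 13,204.74
NOK 13,204.74 ÷ 1.3264 (buy CNY at ask) = CNY 9,955.32
CNY 9,955.32 ÷ 0.0056038 (buy KRW at ask) = KRW 1,776,530

Net profit: KRW 3,530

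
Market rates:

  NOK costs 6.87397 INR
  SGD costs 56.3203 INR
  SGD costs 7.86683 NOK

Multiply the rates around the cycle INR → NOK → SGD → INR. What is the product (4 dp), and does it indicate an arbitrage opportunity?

Around INR → NOK → SGD → INR: 1 ÷ 6.87397 ÷ 7.86683 × 56.3203 = 1.041496
Product > 1; profitable direction is INR → NOK → SGD → INR.

1.0415 (arbitrage exists)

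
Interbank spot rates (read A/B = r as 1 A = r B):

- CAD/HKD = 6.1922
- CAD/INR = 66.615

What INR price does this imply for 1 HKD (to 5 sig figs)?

HKD/INR = 10.758

1 HKD ÷ 6.1922 = 0.161493 CAD
0.161493 CAD × 66.615 = 10.7579 INR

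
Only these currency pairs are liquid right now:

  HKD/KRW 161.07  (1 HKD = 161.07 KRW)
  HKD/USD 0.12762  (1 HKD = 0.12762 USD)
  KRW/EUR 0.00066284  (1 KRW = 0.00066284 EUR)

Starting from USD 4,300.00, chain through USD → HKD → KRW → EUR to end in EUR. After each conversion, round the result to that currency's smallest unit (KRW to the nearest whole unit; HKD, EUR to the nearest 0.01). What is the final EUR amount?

EUR 3,597.27

USD 4,300.00 ÷ 0.12762 = HKD 33,693.78
HKD 33,693.78 × 161.07 = KRW 5,427,057
KRW 5,427,057 × 0.00066284 = EUR 3,597.27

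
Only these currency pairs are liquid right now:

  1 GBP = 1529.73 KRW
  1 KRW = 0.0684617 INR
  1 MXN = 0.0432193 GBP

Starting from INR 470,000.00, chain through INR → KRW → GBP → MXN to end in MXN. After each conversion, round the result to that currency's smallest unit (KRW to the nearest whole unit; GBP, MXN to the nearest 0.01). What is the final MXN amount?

INR 470,000.00 ÷ 0.0684617 = KRW 6,865,152
KRW 6,865,152 ÷ 1529.73 = GBP 4,487.82
GBP 4,487.82 ÷ 0.0432193 = MXN 103,838.33

MXN 103,838.33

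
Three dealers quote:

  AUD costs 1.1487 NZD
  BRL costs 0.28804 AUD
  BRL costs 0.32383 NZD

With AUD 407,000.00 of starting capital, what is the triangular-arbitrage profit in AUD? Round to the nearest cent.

Profitable loop is AUD → NZD → BRL → AUD:
AUD 407,000.00 × 1.1487 = NZD 467,520.90
NZD 467,520.90 ÷ 0.32383 = BRL 1,443,723.25
BRL 1,443,723.25 × 0.28804 = AUD 415,850.04
Profit = AUD 415,850.04 − AUD 407,000.00

Profit: AUD 8,850.04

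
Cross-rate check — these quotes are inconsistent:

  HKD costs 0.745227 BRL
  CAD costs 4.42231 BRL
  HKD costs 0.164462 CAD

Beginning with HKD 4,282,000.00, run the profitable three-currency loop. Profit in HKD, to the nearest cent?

Profit: HKD 105,533.99

Profitable loop is HKD → BRL → CAD → HKD:
HKD 4,282,000.00 × 0.745227 = BRL 3,191,062.01
BRL 3,191,062.01 ÷ 4.42231 = CAD 721,582.61
CAD 721,582.61 ÷ 0.164462 = HKD 4,387,533.99
Profit = HKD 4,387,533.99 − HKD 4,282,000.00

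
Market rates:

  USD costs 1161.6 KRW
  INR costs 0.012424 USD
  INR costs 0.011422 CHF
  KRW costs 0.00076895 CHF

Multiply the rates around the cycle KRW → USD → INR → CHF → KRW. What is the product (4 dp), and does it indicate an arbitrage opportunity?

1.0293 (arbitrage exists)

Around KRW → USD → INR → CHF → KRW: 1 ÷ 1161.6 ÷ 0.012424 × 0.011422 ÷ 0.00076895 = 1.029262
Product > 1; profitable direction is KRW → USD → INR → CHF → KRW.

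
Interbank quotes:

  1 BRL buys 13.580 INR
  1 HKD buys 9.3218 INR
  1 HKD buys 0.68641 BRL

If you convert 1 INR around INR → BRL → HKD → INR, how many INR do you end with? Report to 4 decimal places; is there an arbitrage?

1.0000 (no arbitrage)

Around INR → BRL → HKD → INR: 1 ÷ 13.580 ÷ 0.68641 × 9.3218 = 1.000038
Product ≈ 1 (deviation 0.004%, within rounding noise).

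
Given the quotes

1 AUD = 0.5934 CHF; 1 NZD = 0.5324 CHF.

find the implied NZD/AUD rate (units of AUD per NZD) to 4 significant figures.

1 NZD × 0.5324 = 0.5324 CHF
0.5324 CHF ÷ 0.5934 = 0.897203 AUD

NZD/AUD = 0.8972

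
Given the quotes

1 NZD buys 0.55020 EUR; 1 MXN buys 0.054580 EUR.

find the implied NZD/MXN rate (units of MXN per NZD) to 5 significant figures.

NZD/MXN = 10.081

1 NZD × 0.55020 = 0.5502 EUR
0.5502 EUR ÷ 0.054580 = 10.0806 MXN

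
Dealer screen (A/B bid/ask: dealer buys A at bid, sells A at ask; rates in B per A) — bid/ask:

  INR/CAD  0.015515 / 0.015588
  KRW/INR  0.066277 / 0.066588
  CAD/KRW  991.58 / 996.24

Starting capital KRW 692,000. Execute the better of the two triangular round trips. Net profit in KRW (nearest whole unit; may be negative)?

Net profit: KRW 13,584

Best loop KRW → INR → CAD → KRW:
KRW 692,000 × 0.066277 (sell KRW at bid) = INR 45,863.68
INR 45,863.68 × 0.015515 (sell INR at bid) = CAD 711.58
CAD 711.58 × 991.58 (sell CAD at bid) = KRW 705,584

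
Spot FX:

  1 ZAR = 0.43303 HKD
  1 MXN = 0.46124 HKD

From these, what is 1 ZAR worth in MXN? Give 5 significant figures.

ZAR/MXN = 0.93884

1 ZAR × 0.43303 = 0.43303 HKD
0.43303 HKD ÷ 0.46124 = 0.938839 MXN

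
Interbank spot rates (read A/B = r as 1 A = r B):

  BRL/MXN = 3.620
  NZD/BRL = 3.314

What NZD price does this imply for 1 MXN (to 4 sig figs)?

MXN/NZD = 0.08336

1 MXN ÷ 3.620 = 0.276243 BRL
0.276243 BRL ÷ 3.314 = 0.0833564 NZD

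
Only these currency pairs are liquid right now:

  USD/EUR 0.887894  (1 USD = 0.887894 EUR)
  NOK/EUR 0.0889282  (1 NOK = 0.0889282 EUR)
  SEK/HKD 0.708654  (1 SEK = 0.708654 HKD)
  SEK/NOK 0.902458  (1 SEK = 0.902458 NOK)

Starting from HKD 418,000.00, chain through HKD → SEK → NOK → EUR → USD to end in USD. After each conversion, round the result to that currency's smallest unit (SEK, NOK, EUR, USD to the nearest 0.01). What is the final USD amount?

HKD 418,000.00 ÷ 0.708654 = SEK 589,850.62
SEK 589,850.62 × 0.902458 = NOK 532,315.41
NOK 532,315.41 × 0.0889282 = EUR 47,337.85
EUR 47,337.85 ÷ 0.887894 = USD 53,314.75

USD 53,314.75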